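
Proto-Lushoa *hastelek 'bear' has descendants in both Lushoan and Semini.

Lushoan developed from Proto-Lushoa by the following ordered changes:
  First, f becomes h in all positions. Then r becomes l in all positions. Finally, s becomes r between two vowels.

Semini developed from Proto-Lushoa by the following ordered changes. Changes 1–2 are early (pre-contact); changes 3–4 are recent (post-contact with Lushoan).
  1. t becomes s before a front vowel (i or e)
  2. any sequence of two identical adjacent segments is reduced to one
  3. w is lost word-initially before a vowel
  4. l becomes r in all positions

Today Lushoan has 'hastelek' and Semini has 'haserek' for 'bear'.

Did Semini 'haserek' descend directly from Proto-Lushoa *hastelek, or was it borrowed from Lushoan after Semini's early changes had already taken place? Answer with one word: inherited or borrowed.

If inherited, *hastelek would pass through all of Semini's changes:
Semini: start from *hastelek.
  rule 1 (palatalisation): hastelek → hasselek
  rule 2 (degemination): hasselek → haselek
  rule 3: no change — haselek
  rule 4 (unconditioned shift): haselek → haserek
  ⇒ Semini haserek
If borrowed from Lushoan 'hastelek' after the early changes, it would undergo only the recent ones:
  rule 3 (glide loss): no change (hastelek)
  rule 4 (unconditioned shift): hastelek → hasterek
  ⇒ as a loan: hasterek
Semini 'haserek' matches the inherited outcome exactly, so it is an inherited cognate, not a loan.

inherited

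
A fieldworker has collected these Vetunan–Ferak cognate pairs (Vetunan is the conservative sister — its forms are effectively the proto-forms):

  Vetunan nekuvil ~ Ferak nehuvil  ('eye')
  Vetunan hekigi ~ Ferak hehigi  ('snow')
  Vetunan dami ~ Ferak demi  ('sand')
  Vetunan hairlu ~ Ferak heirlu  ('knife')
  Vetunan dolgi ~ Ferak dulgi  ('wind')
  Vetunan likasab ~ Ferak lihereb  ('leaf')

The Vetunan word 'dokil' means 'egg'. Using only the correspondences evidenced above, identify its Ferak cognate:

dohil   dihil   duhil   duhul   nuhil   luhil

dolgi ~ dulgi — Vetunan o corresponds to Ferak u after a consonant, before a consonant other than r, m, n, p, b, f, v.
hekigi ~ hehigi — Vetunan k corresponds to Ferak h between vowels (before a front vowel).
Applying these to Vetunan 'dokil':
  dokil → dukil   (o→u after a consonant, before a consonant other than r, m, n, p, b, f, v)
  dukil → duhil   (k→h between vowels (before a front vowel))
So the Ferak cognate is 'duhil'.

duhil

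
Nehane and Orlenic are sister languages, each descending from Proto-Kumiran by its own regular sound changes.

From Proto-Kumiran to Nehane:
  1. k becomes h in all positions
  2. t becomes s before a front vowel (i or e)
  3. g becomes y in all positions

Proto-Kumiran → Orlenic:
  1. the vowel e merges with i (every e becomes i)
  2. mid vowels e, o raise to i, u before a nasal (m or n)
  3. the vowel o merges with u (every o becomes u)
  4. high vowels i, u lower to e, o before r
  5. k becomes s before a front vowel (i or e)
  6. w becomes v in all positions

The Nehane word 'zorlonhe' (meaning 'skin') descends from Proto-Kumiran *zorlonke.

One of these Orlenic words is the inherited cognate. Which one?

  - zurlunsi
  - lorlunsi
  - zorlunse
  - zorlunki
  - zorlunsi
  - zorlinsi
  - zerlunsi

zorlunsi

Orlenic: *zorlonke
  zorlonke → zorlonki   [vowel merger]
  zorlonki → zorlunki   [pre-nasal raising]
  zorlunki → zurlunki   [vowel merger]
  zurlunki → zorlunki   [pre-rhotic lowering]
  zorlunki → zorlunsi   [palatalisation]
  zorlunsi (rule 6 does not apply)
  giving Orlenic zorlunsi.
Among the options, 'zorlunsi' alone shows every Orlenic change applied in order.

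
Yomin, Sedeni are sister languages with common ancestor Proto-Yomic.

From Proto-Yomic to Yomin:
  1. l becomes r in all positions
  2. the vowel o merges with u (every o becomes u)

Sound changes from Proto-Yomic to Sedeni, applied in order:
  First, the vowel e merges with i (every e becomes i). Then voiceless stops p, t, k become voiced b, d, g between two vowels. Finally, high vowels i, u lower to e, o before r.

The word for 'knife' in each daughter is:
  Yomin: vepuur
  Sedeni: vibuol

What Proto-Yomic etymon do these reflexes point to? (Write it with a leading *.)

Position 3: Yomin has p, Sedeni has b. Yomin preserves p here (none of its changes turn any other segment into p), so the proto-segment is *p.
Position 6: Yomin has r, Sedeni has l. Sedeni preserves l here (none of its changes turn any other segment into l), so the proto-segment is *l.
Position 5: Yomin has u, Sedeni has o. Taking the neighbouring segments as reconstructed: Yomin u could go back to *o or *u; Sedeni o can only go back to *o — the one source consistent with every daughter is *o.
This points to *vepuol. Verify forward in each daughter:
Yomin: *vepuol
  vepuol → vepuor   [unconditioned shift]
  vepuor → vepuur   [vowel merger]
  giving Yomin vepuur.
Sedeni: start from *vepuol.
  rule 1 (vowel merger): vepuol → vipuol
  rule 2 (intervocalic voicing): vipuol → vibuol
  rule 3: no change — vibuol
  ⇒ Sedeni vibuol
Only *vepuol yields all of Yomin vepuur, Sedeni vibuol.

*vepuol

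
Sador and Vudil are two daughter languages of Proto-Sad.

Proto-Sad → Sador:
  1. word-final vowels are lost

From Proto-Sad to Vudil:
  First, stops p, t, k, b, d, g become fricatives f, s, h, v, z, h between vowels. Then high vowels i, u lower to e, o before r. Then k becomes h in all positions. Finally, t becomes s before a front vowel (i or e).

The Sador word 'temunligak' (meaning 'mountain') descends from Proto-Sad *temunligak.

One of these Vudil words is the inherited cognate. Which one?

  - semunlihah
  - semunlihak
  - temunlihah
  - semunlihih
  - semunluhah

semunlihah

Vudil: *temunligak
  temunligak → temunlihak   [intervocalic lenition]
  temunlihak (rule 2 does not apply)
  temunlihak → temunlihah   [unconditioned shift]
  temunlihah → semunlihah   [palatalisation]
  giving Vudil semunlihah.
Among the options, 'semunlihah' alone shows every Vudil change applied in order.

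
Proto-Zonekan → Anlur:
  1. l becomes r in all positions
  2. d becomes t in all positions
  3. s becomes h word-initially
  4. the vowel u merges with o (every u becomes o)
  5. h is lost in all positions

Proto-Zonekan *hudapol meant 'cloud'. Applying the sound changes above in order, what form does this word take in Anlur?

otapor

Anlur: *hudapol > hudapor > hutapor > hotapor > otapor  (by unconditioned shift, unconditioned shift, vowel merger, h-loss)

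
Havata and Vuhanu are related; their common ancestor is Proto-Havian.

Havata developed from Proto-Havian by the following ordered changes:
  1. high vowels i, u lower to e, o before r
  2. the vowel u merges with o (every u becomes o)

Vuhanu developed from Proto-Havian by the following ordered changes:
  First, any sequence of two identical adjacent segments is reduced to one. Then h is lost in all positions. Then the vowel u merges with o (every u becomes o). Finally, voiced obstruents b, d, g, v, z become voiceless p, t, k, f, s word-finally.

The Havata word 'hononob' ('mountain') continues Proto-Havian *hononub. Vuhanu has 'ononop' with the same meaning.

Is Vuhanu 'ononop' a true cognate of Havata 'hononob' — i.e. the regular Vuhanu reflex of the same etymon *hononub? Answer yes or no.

yes

Derive the expected Vuhanu reflex of *hononub:
Vuhanu: *hononub > ononub > ononob > ononop  (by h-loss, vowel merger, final devoicing)
Vuhanu 'ononop' matches the regular reflex exactly, so the pair is cognate.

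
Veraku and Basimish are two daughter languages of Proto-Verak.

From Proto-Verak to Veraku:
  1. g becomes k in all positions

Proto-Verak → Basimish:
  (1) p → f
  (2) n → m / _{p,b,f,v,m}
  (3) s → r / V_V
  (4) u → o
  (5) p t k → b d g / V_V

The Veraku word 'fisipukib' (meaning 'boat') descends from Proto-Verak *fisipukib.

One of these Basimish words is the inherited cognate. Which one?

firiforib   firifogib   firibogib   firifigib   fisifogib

Basimish: *fisipukib
  fisipukib → fisifukib   [unconditioned shift]
  fisifukib (rule 2 does not apply)
  fisifukib → firifukib   [rhotacism]
  firifukib → firifokib   [vowel merger]
  firifokib → firifogib   [intervocalic voicing]
  giving Basimish firifogib.
The other candidates each miss or misapply at least one Basimish change.

firifogib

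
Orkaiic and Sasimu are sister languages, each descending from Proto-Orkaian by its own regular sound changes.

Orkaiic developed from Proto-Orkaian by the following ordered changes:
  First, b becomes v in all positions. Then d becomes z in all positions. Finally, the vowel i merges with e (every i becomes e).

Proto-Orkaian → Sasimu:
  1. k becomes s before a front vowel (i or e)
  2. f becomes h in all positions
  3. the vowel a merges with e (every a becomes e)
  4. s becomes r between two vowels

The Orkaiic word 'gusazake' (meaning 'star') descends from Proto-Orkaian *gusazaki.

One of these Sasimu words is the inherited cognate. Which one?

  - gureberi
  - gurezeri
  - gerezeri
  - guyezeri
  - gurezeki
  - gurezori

Sasimu: *gusazaki > gusazasi > gusezesi > gurezeri  (by palatalisation, vowel merger, rhotacism)
Only 'gurezeri' matches the regular Sasimu development of *gusazaki.

gurezeri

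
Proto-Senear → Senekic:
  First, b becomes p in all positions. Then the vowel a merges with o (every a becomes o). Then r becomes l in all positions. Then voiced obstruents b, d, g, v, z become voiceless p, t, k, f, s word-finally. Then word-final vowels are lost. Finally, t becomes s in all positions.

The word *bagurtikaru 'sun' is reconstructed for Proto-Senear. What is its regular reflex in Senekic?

pogulsikol

Senekic: *bagurtikaru
  bagurtikaru → pagurtikaru   [unconditioned shift]
  pagurtikaru → pogurtikoru   [vowel merger]
  pogurtikoru → pogultikolu   [unconditioned shift]
  pogultikolu (rule 4 does not apply)
  pogultikolu → pogultikol   [apocope]
  pogultikol → pogulsikol   [unconditioned shift]
  giving Senekic pogulsikol.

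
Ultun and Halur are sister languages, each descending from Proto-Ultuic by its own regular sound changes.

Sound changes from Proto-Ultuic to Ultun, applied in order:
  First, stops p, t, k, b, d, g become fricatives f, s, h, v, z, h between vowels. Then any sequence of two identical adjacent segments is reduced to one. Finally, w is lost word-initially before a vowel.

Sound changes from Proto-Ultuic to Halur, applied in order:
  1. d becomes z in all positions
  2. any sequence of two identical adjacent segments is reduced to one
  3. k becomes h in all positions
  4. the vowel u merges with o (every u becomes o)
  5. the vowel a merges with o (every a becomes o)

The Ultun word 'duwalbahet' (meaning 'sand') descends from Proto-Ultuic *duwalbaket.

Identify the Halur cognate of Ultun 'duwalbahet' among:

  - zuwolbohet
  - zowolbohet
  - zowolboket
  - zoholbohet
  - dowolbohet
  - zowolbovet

zowolbohet

Halur: start from *duwalbaket.
  rule 1 (unconditioned shift): duwalbaket → zuwalbaket
  rule 2: no change — zuwalbaket
  rule 3 (unconditioned shift): zuwalbaket → zuwalbahet
  rule 4 (vowel merger): zuwalbahet → zowalbahet
  rule 5 (vowel merger): zowalbahet → zowolbohet
  ⇒ Halur zowolbohet
The other candidates each miss or misapply at least one Halur change.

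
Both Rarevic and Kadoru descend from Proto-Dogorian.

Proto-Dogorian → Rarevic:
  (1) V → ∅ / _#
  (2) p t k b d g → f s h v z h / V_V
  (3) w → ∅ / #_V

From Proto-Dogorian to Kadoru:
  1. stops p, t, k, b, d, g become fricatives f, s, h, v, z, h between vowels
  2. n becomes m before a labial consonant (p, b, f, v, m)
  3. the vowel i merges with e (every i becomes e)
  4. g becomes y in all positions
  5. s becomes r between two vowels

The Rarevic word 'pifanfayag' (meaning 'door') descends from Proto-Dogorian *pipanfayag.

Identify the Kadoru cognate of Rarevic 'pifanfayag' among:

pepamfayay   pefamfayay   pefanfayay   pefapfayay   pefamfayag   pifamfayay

Kadoru: *pipanfayag
  pipanfayag → pifanfayag   [intervocalic lenition]
  pifanfayag → pifamfayag   [nasal place assimilation]
  pifamfayag → pefamfayag   [vowel merger]
  pefamfayag → pefamfayay   [unconditioned shift]
  pefamfayay (rule 5 does not apply)
  giving Kadoru pefamfayay.
Only 'pefamfayay' matches the regular Kadoru development of *pipanfayag.

pefamfayay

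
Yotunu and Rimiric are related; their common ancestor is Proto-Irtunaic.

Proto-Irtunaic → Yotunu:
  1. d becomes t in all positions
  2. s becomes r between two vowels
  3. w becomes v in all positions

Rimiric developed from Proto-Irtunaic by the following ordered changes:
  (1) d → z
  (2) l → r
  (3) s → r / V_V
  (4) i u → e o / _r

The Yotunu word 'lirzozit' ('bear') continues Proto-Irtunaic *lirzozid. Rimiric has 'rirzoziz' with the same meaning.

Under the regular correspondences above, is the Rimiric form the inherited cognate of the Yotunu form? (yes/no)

no

Derive the expected Rimiric reflex of *lirzozid:
Rimiric: *lirzozid > lirzoziz > rirzoziz > rerzoziz  (by unconditioned shift, unconditioned shift, pre-rhotic lowering)
The regular Rimiric reflex would be 'rerzoziz', but the attested form is 'rirzoziz'. The correspondence is irregular, so they are not cognates (the Rimiric form has a different source).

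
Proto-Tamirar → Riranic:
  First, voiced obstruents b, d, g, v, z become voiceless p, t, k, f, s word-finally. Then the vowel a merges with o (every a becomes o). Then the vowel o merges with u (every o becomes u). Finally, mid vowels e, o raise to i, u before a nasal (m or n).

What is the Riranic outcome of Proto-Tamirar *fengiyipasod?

fingiyipusut

Riranic: start from *fengiyipasod.
  rule 1 (final devoicing): fengiyipasod → fengiyipasot
  rule 2 (vowel merger): fengiyipasot → fengiyiposot
  rule 3 (vowel merger): fengiyiposot → fengiyipusut
  rule 4 (pre-nasal raising): fengiyipusut → fingiyipusut
  ⇒ Riranic fingiyipusut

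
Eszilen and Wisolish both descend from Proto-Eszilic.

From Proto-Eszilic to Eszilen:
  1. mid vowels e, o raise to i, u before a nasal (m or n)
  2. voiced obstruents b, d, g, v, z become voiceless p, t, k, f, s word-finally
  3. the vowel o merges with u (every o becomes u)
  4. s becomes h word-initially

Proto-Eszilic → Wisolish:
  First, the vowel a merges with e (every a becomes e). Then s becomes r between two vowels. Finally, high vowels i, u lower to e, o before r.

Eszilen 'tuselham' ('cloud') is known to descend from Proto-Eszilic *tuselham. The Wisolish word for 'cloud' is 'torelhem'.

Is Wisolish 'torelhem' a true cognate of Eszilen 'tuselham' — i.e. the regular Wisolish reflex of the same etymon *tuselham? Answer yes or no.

yes

Derive the expected Wisolish reflex of *tuselham:
Wisolish: *tuselham > tuselhem > turelhem > torelhem  (by vowel merger, rhotacism, pre-rhotic lowering)
Wisolish 'torelhem' matches the regular reflex exactly, so the pair is cognate.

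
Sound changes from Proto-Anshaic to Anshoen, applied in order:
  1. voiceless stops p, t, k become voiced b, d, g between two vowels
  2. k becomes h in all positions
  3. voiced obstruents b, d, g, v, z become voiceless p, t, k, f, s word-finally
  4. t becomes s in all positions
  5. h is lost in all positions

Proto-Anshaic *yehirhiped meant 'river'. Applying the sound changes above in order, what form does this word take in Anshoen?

yeiribes

Anshoen: start from *yehirhiped.
  rule 1 (intervocalic voicing): yehirhiped → yehirhibed
  rule 2: no change — yehirhibed
  rule 3 (final devoicing): yehirhibed → yehirhibet
  rule 4 (unconditioned shift): yehirhibet → yehirhibes
  rule 5 (h-loss): yehirhibes → yeiribes
  ⇒ Anshoen yeiribes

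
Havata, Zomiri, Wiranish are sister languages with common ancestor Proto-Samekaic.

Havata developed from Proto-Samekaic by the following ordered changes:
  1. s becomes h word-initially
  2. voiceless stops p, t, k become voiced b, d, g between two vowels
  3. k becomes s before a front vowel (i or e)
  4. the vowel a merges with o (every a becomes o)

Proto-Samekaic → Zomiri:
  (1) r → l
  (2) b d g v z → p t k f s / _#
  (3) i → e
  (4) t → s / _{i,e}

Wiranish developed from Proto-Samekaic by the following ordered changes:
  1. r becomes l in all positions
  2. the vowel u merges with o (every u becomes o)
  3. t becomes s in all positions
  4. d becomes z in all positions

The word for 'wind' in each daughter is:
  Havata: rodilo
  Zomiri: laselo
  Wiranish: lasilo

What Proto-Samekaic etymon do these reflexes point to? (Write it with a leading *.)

*ratilo

Position 3: Havata has d, Zomiri has s, Wiranish has s. Taking the neighbouring segments as reconstructed: Havata d could go back to *t or *d; Zomiri s could go back to *t or *s; Wiranish s could go back to *t or *s — the one source consistent with every daughter is *t.
Position 1: Havata has r, Zomiri has l, Wiranish has l. Havata preserves r here (none of its changes turn any other segment into r), so the proto-segment is *r.
Position 2: Havata has o, Zomiri has a, Wiranish has a. Zomiri preserves a here (none of its changes turn any other segment into a), so the proto-segment is *a.
Verify the candidate proto-form against each daughter:
Havata: *ratilo > radilo > rodilo  (by intervocalic voicing, vowel merger)
Zomiri: start from *ratilo.
  rule 1 (unconditioned shift): ratilo → latilo
  rule 2: no change — latilo
  rule 3 (vowel merger): latilo → latelo
  rule 4 (palatalisation): latelo → laselo
  ⇒ Zomiri laselo
Wiranish: *ratilo > latilo > lasilo  (by unconditioned shift, unconditioned shift)
Only *ratilo yields all of Havata rodilo, Zomiri laselo, Wiranish lasilo.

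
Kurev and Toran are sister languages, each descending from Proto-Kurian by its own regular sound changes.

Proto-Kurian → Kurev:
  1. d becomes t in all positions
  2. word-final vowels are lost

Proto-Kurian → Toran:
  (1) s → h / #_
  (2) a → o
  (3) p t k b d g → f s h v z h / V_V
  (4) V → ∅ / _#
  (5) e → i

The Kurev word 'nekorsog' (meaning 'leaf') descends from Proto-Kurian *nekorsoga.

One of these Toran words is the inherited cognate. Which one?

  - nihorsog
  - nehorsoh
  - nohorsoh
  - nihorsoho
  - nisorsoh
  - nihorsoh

Toran: *nekorsoga
  nekorsoga (rule 1 does not apply)
  nekorsoga → nekorsogo   [vowel merger]
  nekorsogo → nehorsoho   [intervocalic lenition]
  nehorsoho → nehorsoh   [apocope]
  nehorsoh → nihorsoh   [vowel merger]
  giving Toran nihorsoh.

nihorsoh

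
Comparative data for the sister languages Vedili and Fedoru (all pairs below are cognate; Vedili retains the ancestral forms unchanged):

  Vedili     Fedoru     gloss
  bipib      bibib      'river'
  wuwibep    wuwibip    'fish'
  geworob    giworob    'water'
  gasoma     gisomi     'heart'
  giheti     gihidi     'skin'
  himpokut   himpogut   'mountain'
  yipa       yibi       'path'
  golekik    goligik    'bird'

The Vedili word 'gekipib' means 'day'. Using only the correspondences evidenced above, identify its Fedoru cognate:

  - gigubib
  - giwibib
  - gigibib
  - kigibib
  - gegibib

gigibib

geworob ~ giworob, giheti ~ gihidi — Vedili e corresponds to Fedoru i after a consonant, before a consonant other than r, m, n, p, b, f, v.
golekik ~ goligik — Vedili k corresponds to Fedoru g between vowels (before a front vowel).
bipib ~ bibib — Vedili p corresponds to Fedoru b between vowels (before a front vowel).
Applying these to Vedili 'gekipib':
  gekipib → gikipib   (e→i after a consonant, before a consonant other than r, m, n, p, b, f, v)
  gikipib → gigipib   (k→g between vowels (before a front vowel))
  gigipib → gigibib   (p→b between vowels (before a front vowel))
So the Fedoru cognate is 'gigibib'.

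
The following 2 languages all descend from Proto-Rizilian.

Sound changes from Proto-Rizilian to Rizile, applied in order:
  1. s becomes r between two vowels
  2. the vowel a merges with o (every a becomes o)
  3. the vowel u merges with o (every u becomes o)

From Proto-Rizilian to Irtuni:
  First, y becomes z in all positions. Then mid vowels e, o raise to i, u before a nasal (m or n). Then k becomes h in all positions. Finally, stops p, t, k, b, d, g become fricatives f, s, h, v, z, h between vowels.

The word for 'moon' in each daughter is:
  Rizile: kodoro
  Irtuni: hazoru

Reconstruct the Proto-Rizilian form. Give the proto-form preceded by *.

*kadoru

Position 3: Rizile has d, Irtuni has z. Rizile preserves d here (none of its changes turn any other segment into d), so the proto-segment is *d.
Position 6: Rizile has o, Irtuni has u. Taking the neighbouring segments as reconstructed: Rizile o could go back to *a or *o or *u; Irtuni u can only go back to *u — the one source consistent with every daughter is *u.
Position 2: Rizile has o, Irtuni has a. Irtuni preserves a here (none of its changes turn any other segment into a), so the proto-segment is *a.
Verify the candidate proto-form against each daughter:
Rizile: *kadoru
  kadoru (rule 1 does not apply)
  kadoru → kodoru   [vowel merger]
  kodoru → kodoro   [vowel merger]
  giving Rizile kodoro.
Irtuni: *kadoru > hadoru > hazoru  (by unconditioned shift, intervocalic lenition)
Only *kadoru yields all of Rizile kodoro, Irtuni hazoru.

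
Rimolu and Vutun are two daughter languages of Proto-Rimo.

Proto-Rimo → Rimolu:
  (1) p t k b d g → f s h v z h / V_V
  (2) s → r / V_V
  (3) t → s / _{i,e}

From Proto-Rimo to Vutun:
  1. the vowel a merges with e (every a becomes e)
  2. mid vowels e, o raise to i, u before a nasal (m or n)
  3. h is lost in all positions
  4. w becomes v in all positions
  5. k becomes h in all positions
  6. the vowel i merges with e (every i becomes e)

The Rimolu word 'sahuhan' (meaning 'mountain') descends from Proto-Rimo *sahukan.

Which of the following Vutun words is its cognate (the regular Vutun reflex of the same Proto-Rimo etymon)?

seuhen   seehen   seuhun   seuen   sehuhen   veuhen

Vutun: *sahukan
  sahukan → sehuken   [vowel merger]
  sehuken → sehukin   [pre-nasal raising]
  sehukin → seukin   [h-loss]
  seukin (rule 4 does not apply)
  seukin → seuhin   [unconditioned shift]
  seuhin → seuhen   [vowel merger]
  giving Vutun seuhen.
The other candidates each miss or misapply at least one Vutun change.

seuhen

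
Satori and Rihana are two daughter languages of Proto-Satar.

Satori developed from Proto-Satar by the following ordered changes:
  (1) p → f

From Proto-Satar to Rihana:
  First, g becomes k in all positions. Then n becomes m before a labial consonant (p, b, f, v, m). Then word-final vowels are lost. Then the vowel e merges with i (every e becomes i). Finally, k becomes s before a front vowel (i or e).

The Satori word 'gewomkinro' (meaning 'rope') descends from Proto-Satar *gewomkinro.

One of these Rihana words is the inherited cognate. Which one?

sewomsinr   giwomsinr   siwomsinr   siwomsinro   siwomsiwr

siwomsinr

Rihana: *gewomkinro > kewomkinro > kewomkinr > kiwomkinr > siwomsinr  (by unconditioned shift, apocope, vowel merger, palatalisation)
Only 'siwomsinr' matches the regular Rihana development of *gewomkinro.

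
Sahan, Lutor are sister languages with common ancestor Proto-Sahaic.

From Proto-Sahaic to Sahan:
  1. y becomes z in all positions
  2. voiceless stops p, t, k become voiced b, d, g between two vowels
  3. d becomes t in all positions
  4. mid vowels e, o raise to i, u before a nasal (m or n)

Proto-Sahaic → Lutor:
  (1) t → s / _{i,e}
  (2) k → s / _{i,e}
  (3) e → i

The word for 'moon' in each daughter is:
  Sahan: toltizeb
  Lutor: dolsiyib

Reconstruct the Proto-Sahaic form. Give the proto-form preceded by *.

*doltiyeb

Position 1: Sahan has t, Lutor has d. Lutor preserves d here (none of its changes turn any other segment into d), so the proto-segment is *d.
Position 4: Sahan has t, Lutor has s. Taking the neighbouring segments as reconstructed: Sahan t could go back to *t or *d; Lutor s could go back to *t or *k or *s — the one source consistent with every daughter is *t.
Verify the candidate proto-form against each daughter:
Sahan: *doltiyeb
  doltiyeb → doltizeb   [unconditioned shift]
  doltizeb (rule 2 does not apply)
  doltizeb → toltizeb   [unconditioned shift]
  toltizeb (rule 4 does not apply)
  giving Sahan toltizeb.
Lutor: *doltiyeb > dolsiyeb > dolsiyib  (by palatalisation, vowel merger)
No other proto-form is consistent with every reflex, so the reconstruction is *doltiyeb.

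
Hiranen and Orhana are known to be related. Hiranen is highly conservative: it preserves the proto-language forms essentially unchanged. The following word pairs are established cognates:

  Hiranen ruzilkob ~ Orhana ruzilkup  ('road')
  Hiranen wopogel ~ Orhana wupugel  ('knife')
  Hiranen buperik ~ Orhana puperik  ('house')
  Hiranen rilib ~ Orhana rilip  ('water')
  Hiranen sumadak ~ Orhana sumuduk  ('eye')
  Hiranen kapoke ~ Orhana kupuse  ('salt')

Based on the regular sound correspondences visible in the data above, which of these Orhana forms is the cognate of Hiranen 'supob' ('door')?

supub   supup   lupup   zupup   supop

ruzilkob ~ ruzilkup — Hiranen o corresponds to Orhana u after a consonant, before a labial obstruent.
ruzilkob ~ ruzilkup, rilib ~ rilip — Hiranen b corresponds to Orhana p word-finally.
Applying these to Hiranen 'supob':
  supob → supub   (o→u after a consonant, before a labial obstruent)
  supub → supup   (b→p word-finally)
So the Orhana cognate is 'supup'.

supup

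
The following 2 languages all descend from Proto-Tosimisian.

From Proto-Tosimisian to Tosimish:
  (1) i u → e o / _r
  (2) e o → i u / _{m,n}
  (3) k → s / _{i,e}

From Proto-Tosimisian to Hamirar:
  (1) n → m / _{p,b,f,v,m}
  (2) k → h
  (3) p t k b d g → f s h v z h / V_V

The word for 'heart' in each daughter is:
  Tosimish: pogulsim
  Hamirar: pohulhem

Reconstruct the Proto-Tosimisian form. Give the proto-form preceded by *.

*pogulkem

Position 7: Tosimish has i, Hamirar has e. Hamirar preserves e here (none of its changes turn any other segment into e), so the proto-segment is *e.
Position 3: Tosimish has g, Hamirar has h. Tosimish preserves g here (none of its changes turn any other segment into g), so the proto-segment is *g.
Position 6: Tosimish has s, Hamirar has h. Taking the neighbouring segments as reconstructed: Tosimish s could go back to *k or *s; Hamirar h could go back to *k or *h — the one source consistent with every daughter is *k.
Verify the candidate proto-form against each daughter:
Tosimish: start from *pogulkem.
  rule 1: no change — pogulkem
  rule 2 (pre-nasal raising): pogulkem → pogulkim
  rule 3 (palatalisation): pogulkim → pogulsim
  ⇒ Tosimish pogulsim
Hamirar: *pogulkem
  pogulkem (rule 1 does not apply)
  pogulkem → pogulhem   [unconditioned shift]
  pogulhem → pohulhem   [intervocalic lenition]
  giving Hamirar pohulhem.
No other proto-form is consistent with every reflex, so the reconstruction is *pogulkem.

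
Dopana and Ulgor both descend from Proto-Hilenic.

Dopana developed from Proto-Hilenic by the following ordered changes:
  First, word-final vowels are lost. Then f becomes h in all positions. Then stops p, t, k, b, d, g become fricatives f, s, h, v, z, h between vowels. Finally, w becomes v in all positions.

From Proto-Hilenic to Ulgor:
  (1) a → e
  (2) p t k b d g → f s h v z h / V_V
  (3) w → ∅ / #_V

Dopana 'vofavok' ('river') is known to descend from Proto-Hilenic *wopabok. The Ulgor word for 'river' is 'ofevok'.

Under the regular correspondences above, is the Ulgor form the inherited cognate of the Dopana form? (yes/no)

Derive the expected Ulgor reflex of *wopabok:
Ulgor: *wopabok > wopebok > wofevok > ofevok  (by vowel merger, intervocalic lenition, glide loss)
Ulgor 'ofevok' matches the regular reflex exactly, so the pair is cognate.

yes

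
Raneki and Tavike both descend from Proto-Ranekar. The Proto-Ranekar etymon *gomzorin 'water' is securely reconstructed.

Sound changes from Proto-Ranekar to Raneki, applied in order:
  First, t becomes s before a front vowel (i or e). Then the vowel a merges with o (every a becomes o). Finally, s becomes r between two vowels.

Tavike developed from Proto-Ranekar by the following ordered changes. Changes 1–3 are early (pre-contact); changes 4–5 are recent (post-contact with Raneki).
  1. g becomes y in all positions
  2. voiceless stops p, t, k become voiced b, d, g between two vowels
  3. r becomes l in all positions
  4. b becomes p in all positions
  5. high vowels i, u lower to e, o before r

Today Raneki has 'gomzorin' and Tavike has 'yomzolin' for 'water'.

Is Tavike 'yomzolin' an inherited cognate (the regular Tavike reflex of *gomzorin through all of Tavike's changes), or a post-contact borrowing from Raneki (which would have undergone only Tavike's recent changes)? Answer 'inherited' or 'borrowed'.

If inherited, *gomzorin would pass through all of Tavike's changes:
Tavike: start from *gomzorin.
  rule 1 (unconditioned shift): gomzorin → yomzorin
  rule 2: no change — yomzorin
  rule 3 (unconditioned shift): yomzorin → yomzolin
  rule 4: no change — yomzolin
  rule 5: no change — yomzolin
  ⇒ Tavike yomzolin
If borrowed from Raneki 'gomzorin' after the early changes, it would undergo only the recent ones:
  rule 4 (unconditioned shift): no change (gomzorin)
  rule 5 (pre-rhotic lowering): no change (gomzorin)
  ⇒ as a loan: gomzorin
Tavike 'yomzolin' matches the inherited outcome exactly, so it is an inherited cognate, not a loan.

inherited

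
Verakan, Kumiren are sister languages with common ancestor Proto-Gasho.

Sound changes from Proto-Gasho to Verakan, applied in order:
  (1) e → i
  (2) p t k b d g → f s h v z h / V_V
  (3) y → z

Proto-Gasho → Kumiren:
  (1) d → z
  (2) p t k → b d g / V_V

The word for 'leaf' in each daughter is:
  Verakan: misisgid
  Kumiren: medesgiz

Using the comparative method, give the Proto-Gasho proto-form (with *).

*metesgid

Position 3: Verakan has s, Kumiren has d. In Kumiren, d can only continue *t, so the proto-segment is *t.
Position 2: Verakan has i, Kumiren has e. Kumiren preserves e here (none of its changes turn any other segment into e), so the proto-segment is *e.
Verify the candidate proto-form against each daughter:
Verakan: start from *metesgid.
  rule 1 (vowel merger): metesgid → mitisgid
  rule 2 (intervocalic lenition): mitisgid → misisgid
  rule 3: no change — misisgid
  ⇒ Verakan misisgid
Kumiren: *metesgid
  metesgid → metesgiz   [unconditioned shift]
  metesgiz → medesgiz   [intervocalic voicing]
  giving Kumiren medesgiz.
No other proto-form is consistent with every reflex, so the reconstruction is *metesgid.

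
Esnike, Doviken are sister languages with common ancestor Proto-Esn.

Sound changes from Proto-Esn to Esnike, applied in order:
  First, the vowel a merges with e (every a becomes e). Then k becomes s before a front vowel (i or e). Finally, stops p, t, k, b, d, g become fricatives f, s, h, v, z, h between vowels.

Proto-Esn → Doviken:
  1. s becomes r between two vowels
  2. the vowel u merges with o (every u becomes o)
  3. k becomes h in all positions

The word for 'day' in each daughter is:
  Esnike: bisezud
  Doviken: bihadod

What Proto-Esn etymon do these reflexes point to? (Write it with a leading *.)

*bikadud

Position 4: Esnike has e, Doviken has a. Doviken preserves a here (none of its changes turn any other segment into a), so the proto-segment is *a.
Position 6: Esnike has u, Doviken has o. Esnike preserves u here (none of its changes turn any other segment into u), so the proto-segment is *u.
This points to *bikadud. Verify forward in each daughter:
Esnike: *bikadud
  bikadud → bikedud   [vowel merger]
  bikedud → bisedud   [palatalisation]
  bisedud → bisezud   [intervocalic lenition]
  giving Esnike bisezud.
Doviken: *bikadud > bikadod > bihadod  (by vowel merger, unconditioned shift)
No other proto-form is consistent with every reflex, so the reconstruction is *bikadud.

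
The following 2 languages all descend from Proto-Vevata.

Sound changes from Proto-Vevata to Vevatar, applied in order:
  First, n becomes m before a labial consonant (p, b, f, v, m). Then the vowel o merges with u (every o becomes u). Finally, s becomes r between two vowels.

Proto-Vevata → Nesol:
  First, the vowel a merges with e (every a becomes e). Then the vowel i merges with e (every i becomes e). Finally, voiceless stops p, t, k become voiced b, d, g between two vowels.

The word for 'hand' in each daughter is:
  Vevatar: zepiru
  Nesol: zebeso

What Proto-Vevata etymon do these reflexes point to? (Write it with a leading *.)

*zepiso

Position 3: Vevatar has p, Nesol has b. Vevatar preserves p here (none of its changes turn any other segment into p), so the proto-segment is *p.
Position 6: Vevatar has u, Nesol has o. Nesol preserves o here (none of its changes turn any other segment into o), so the proto-segment is *o.
Position 4: Vevatar has i, Nesol has e. Vevatar preserves i here (none of its changes turn any other segment into i), so the proto-segment is *i.
Continuing position by position gives *zepiso; check it forward:
Vevatar: *zepiso
  zepiso (rule 1 does not apply)
  zepiso → zepisu   [vowel merger]
  zepisu → zepiru   [rhotacism]
  giving Vevatar zepiru.
Nesol: *zepiso
  zepiso (rule 1 does not apply)
  zepiso → zepeso   [vowel merger]
  zepeso → zebeso   [intervocalic voicing]
  giving Nesol zebeso.
*zepiso is the unique common source.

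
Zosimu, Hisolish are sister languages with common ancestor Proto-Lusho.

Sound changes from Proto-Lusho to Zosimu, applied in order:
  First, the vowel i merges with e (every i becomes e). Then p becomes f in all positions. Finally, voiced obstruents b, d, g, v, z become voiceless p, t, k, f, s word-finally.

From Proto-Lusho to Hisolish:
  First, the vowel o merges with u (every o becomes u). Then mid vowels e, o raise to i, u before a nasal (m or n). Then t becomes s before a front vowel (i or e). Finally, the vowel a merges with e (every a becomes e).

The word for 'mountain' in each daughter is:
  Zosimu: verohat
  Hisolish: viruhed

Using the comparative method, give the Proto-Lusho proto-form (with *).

*virohad

Position 2: Zosimu has e, Hisolish has i. Taking the neighbouring segments as reconstructed: Zosimu e could go back to *e or *i; Hisolish i can only go back to *i — the one source consistent with every daughter is *i.
Position 7: Zosimu has t, Hisolish has d. Hisolish preserves d here (none of its changes turn any other segment into d), so the proto-segment is *d.
Verify the candidate proto-form against each daughter:
Zosimu: *virohad
  virohad → verohad   [vowel merger]
  verohad (rule 2 does not apply)
  verohad → verohat   [final devoicing]
  giving Zosimu verohat.
Hisolish: start from *virohad.
  rule 1 (vowel merger): virohad → viruhad
  rule 2: no change — viruhad
  rule 3: no change — viruhad
  rule 4 (vowel merger): viruhad → viruhed
  ⇒ Hisolish viruhed
*virohad is the unique common source.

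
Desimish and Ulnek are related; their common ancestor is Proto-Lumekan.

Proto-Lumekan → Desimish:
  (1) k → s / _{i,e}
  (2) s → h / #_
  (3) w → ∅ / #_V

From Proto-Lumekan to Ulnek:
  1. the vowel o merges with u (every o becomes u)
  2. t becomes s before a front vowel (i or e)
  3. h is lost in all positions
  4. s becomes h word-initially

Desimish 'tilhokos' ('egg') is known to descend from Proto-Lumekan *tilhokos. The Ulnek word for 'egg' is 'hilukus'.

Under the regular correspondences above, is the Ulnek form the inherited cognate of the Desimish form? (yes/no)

yes

Derive the expected Ulnek reflex of *tilhokos:
Ulnek: *tilhokos
  tilhokos → tilhukus   [vowel merger]
  tilhukus → silhukus   [palatalisation]
  silhukus → silukus   [h-loss]
  silukus → hilukus   [debuccalisation]
  giving Ulnek hilukus.
Ulnek 'hilukus' matches the regular reflex exactly, so the pair is cognate.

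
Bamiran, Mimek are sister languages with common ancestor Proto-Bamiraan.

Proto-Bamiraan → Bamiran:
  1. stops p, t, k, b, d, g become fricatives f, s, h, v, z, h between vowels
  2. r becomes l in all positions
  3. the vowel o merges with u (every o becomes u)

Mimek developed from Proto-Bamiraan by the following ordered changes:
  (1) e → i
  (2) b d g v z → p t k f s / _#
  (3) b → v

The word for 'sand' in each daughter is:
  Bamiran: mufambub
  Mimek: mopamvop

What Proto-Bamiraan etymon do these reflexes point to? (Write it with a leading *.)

Position 6: Bamiran has b, Mimek has v. Bamiran preserves b here (none of its changes turn any other segment into b), so the proto-segment is *b.
Position 7: Bamiran has u, Mimek has o. Mimek preserves o here (none of its changes turn any other segment into o), so the proto-segment is *o.
Position 8: Bamiran has b, Mimek has p. Bamiran preserves b here (none of its changes turn any other segment into b), so the proto-segment is *b.
Verify the candidate proto-form against each daughter:
Bamiran: *mopambob > mofambob > mufambub  (by intervocalic lenition, vowel merger)
Mimek: start from *mopambob.
  rule 1: no change — mopambob
  rule 2 (final devoicing): mopambob → mopambop
  rule 3 (unconditioned shift): mopambop → mopamvop
  ⇒ Mimek mopamvop
Only *mopambob yields all of Bamiran mufambub, Mimek mopamvop.

*mopambob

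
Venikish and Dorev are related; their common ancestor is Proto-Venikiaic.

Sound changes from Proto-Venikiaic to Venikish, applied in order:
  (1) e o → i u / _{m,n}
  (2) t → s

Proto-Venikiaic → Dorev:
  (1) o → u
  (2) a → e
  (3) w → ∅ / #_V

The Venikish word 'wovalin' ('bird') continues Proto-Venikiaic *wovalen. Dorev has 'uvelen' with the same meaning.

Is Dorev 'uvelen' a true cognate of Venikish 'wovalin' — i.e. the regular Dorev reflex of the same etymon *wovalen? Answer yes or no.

Derive the expected Dorev reflex of *wovalen:
Dorev: start from *wovalen.
  rule 1 (vowel merger): wovalen → wuvalen
  rule 2 (vowel merger): wuvalen → wuvelen
  rule 3 (glide loss): wuvelen → uvelen
  ⇒ Dorev uvelen
Dorev 'uvelen' matches the regular reflex exactly, so the pair is cognate.

yes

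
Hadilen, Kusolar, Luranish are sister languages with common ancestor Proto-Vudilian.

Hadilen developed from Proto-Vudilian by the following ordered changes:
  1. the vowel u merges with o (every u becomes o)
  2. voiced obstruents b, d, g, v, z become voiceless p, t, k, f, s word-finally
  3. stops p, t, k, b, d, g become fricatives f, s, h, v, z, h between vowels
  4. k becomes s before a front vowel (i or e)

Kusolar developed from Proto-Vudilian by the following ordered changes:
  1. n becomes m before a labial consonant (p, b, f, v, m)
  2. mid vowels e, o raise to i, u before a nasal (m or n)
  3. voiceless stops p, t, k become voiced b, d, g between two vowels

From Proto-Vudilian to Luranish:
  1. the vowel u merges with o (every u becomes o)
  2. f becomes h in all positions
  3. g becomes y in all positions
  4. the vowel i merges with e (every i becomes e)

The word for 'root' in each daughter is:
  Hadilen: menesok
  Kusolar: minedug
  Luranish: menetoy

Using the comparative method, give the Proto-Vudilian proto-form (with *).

*menetug

Position 6: Hadilen has o, Kusolar has u, Luranish has o. Taking the neighbouring segments as reconstructed: Hadilen o could go back to *o or *u; Kusolar u can only go back to *u; Luranish o could go back to *o or *u — the one source consistent with every daughter is *u.
Position 5: Hadilen has s, Kusolar has d, Luranish has t. Luranish preserves t here (none of its changes turn any other segment into t), so the proto-segment is *t.
Continuing position by position gives *menetug; check it forward:
Hadilen: start from *menetug.
  rule 1 (vowel merger): menetug → menetog
  rule 2 (final devoicing): menetog → menetok
  rule 3 (intervocalic lenition): menetok → menesok
  rule 4: no change — menesok
  ⇒ Hadilen menesok
Kusolar: *menetug
  menetug (rule 1 does not apply)
  menetug → minetug   [pre-nasal raising]
  minetug → minedug   [intervocalic voicing]
  giving Kusolar minedug.
Luranish: *menetug > menetog > menetoy  (by vowel merger, unconditioned shift)
Only *menetug yields all of Hadilen menesok, Kusolar minedug, Luranish menetoy.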